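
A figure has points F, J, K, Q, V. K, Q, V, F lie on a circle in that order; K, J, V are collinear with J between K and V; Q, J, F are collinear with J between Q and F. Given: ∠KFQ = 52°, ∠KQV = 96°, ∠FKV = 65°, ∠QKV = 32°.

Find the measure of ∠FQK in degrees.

1. ∠KFV = 84°  [cyclic KQVF, opposite ∠Q+∠F]
2. ∠FVK = 31°  [△KVF]
3. ∠FQK = 31°  [same arc KF]

∠FQK = 31°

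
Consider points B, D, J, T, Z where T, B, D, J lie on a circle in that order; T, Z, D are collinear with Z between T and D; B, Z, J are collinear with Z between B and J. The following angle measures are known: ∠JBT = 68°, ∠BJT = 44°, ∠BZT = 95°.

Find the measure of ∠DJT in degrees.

1. ∠BTD = 17°  [△TZB]
2. ∠BDT = 44°  [same arc TB]
3. ∠DBT = 119°  [△TBD]
4. ∠DJT = 61°  [cyclic TBDJ, opposite ∠B+∠J]

∠DJT = 61°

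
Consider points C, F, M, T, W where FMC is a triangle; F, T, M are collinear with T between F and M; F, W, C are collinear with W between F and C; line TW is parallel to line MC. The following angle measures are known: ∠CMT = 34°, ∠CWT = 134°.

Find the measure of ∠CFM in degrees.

∠CFM = 100°

1. ∠CMF = 34°  [T on ray MF]
2. ∠FWT = 46°  [linear pair at W on FC]
3. ∠FTW = 34°  [TW∥MC, corresponding at T]
4. ∠TFW = 100°  [△FTW]
5. ∠CFM = 100°  [T on FM, W on FC]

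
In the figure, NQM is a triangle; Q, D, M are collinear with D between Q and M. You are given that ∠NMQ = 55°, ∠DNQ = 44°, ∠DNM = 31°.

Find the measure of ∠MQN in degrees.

1. ∠DMN = 55°  [D on ray MQ]
2. ∠MDN = 94°  [△NDM]
3. ∠NDQ = 86°  [linear pair at D on QM]
4. ∠DQN = 50°  [△NQD]
5. ∠MQN = 50°  [D on ray QM]

∠MQN = 50°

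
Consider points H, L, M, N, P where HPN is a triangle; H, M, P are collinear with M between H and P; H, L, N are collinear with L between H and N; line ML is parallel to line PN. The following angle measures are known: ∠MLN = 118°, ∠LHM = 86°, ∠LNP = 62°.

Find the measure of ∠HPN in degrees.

∠HPN = 32°

1. ∠HLM = 62°  [linear pair at L on HN]
2. ∠HML = 32°  [△HML]
3. ∠HPN = 32°  [ML∥PN, corresponding at M]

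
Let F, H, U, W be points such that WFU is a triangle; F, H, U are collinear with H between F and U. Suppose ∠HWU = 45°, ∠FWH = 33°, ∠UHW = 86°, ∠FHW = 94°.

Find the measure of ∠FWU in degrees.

∠FWU = 78°

1. ∠HUW = 49°  [△WHU]
2. ∠HFW = 53°  [△WFH]
3. ∠FUW = 49°  [H on ray UF]
4. ∠UFW = 53°  [H on ray FU]
5. ∠FWU = 78°  [△WFU]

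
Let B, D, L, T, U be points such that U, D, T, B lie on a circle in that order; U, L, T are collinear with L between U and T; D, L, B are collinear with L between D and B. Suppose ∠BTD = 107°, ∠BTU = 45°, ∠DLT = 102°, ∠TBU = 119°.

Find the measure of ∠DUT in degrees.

∠DUT = 57°

1. ∠BDU = 45°  [same arc UB]
2. ∠DLU = 78°  [linear pair at L on UT]
3. ∠DUT = 57°  [△ULD]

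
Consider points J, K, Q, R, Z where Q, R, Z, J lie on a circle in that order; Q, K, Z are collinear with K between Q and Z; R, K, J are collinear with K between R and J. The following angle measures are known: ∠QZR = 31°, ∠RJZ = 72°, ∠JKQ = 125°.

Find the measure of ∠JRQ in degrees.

1. ∠RQZ = 72°  [same arc RZ]
2. ∠RKZ = 125°  [vertical angles at K]
3. ∠QKR = 55°  [linear pair at K on QZ]
4. ∠JRQ = 53°  [△QKR]

∠JRQ = 53°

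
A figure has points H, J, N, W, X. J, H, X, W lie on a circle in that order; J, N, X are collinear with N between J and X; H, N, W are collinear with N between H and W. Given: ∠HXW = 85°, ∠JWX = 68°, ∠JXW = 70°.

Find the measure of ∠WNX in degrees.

1. ∠HJW = 95°  [cyclic JHXW, opposite ∠J+∠X]
2. ∠WJX = 42°  [△JXW]
3. ∠JHW = 70°  [same arc JW]
4. ∠HWJ = 15°  [△JHW]
5. ∠JNW = 123°  [△JNW]
6. ∠WNX = 57°  [linear pair at N on JX]

∠WNX = 57°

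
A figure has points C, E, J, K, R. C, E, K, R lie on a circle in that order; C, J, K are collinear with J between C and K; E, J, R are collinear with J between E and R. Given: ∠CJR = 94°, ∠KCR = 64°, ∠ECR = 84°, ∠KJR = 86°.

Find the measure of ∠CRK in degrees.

∠CRK = 42°

1. ∠CRE = 22°  [△CJR]
2. ∠CER = 74°  [△CER]
3. ∠CKR = 74°  [same arc CR]
4. ∠CRK = 42°  [△CKR]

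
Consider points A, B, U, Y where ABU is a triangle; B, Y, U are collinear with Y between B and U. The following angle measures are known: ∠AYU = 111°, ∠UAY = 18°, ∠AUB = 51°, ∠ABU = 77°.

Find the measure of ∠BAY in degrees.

∠BAY = 34°

1. ∠AYB = 69°  [linear pair at Y on BU]
2. ∠ABY = 77°  [Y on ray BU]
3. ∠BAY = 34°  [△ABY]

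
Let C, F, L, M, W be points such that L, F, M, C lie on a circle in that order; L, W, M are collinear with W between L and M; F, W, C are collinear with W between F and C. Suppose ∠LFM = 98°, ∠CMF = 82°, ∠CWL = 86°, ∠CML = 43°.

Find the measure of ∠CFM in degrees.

1. ∠LCM = 82°  [cyclic LFMC, opposite ∠F+∠C]
2. ∠CLM = 55°  [△LMC]
3. ∠CFM = 55°  [same arc MC]

∠CFM = 55°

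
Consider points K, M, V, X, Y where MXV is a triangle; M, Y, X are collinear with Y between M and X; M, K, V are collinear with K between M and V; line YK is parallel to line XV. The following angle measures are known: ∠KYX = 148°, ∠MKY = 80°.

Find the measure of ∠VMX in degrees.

1. ∠KYM = 32°  [linear pair at Y on MX]
2. ∠KMY = 68°  [△MYK]
3. ∠VMX = 68°  [Y on MX, K on MV]

∠VMX = 68°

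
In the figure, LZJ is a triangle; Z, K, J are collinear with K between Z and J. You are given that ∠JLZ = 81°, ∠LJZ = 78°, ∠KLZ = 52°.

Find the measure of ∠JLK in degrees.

1. ∠JZL = 21°  [△LZJ]
2. ∠KJL = 78°  [K on ray JZ]
3. ∠KZL = 21°  [K on ray ZJ]
4. ∠LKZ = 107°  [△LZK]
5. ∠JKL = 73°  [linear pair at K on ZJ]
6. ∠JLK = 29°  [△LKJ]

∠JLK = 29°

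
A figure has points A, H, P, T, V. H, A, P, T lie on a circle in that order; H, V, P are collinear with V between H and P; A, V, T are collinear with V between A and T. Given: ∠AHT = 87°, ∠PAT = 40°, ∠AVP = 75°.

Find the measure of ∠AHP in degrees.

∠AHP = 47°

1. ∠APT = 93°  [cyclic HAPT, opposite ∠H+∠P]
2. ∠ATP = 47°  [△APT]
3. ∠AHP = 47°  [same arc AP]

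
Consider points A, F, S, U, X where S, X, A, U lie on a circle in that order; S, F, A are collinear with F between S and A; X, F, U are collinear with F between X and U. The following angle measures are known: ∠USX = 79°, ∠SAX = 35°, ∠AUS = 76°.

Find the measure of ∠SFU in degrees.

∠SFU = 107°

1. ∠SUX = 35°  [same arc SX]
2. ∠SXU = 66°  [△SXU]
3. ∠SAU = 66°  [same arc SU]
4. ∠ASU = 38°  [△SAU]
5. ∠SFU = 107°  [△SFU]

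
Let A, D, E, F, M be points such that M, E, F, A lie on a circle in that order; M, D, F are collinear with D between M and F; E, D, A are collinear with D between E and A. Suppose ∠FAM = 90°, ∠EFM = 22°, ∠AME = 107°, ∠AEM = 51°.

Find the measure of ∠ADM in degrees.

∠ADM = 119°

1. ∠EAM = 22°  [same arc ME]
2. ∠AFM = 51°  [same arc MA]
3. ∠AMF = 39°  [△MFA]
4. ∠ADM = 119°  [△MDA]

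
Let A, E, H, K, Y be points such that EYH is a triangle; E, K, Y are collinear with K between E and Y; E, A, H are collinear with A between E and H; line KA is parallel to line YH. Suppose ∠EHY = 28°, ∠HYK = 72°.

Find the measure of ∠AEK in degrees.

∠AEK = 80°

1. ∠EYH = 72°  [K on ray YE]
2. ∠HEY = 80°  [△EYH]
3. ∠AEK = 80°  [K on EY, A on EH]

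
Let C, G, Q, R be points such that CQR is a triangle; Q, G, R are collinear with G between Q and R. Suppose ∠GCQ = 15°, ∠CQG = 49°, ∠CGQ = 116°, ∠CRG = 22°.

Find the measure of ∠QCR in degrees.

1. ∠CQR = 49°  [G on ray QR]
2. ∠CRQ = 22°  [G on ray RQ]
3. ∠QCR = 109°  [△CQR]

∠QCR = 109°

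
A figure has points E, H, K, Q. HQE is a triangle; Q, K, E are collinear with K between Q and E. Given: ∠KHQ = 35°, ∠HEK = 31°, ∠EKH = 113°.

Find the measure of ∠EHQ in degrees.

1. ∠HEQ = 31°  [K on ray EQ]
2. ∠HKQ = 67°  [linear pair at K on QE]
3. ∠HQK = 78°  [△HQK]
4. ∠EQH = 78°  [K on ray QE]
5. ∠EHQ = 71°  [△HQE]

∠EHQ = 71°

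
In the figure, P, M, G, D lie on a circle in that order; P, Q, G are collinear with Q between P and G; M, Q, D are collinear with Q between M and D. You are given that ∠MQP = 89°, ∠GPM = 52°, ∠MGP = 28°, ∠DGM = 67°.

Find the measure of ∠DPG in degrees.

1. ∠DQG = 89°  [vertical angles at Q]
2. ∠MDP = 28°  [same arc PM]
3. ∠DQP = 91°  [linear pair at Q on PG]
4. ∠DPG = 61°  [△PQD]

∠DPG = 61°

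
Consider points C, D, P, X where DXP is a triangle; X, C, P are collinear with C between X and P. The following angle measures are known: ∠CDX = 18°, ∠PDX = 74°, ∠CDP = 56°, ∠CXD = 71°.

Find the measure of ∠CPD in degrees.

1. ∠DCX = 91°  [△DXC]
2. ∠DCP = 89°  [linear pair at C on XP]
3. ∠CPD = 35°  [△DCP]

∠CPD = 35°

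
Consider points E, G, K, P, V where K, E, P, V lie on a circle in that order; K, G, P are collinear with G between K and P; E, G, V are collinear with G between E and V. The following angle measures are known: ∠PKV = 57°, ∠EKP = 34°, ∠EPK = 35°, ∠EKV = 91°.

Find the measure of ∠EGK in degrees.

∠EGK = 92°

1. ∠PEV = 57°  [same arc PV]
2. ∠EGP = 88°  [△EGP]
3. ∠EGK = 92°  [linear pair at G on KP]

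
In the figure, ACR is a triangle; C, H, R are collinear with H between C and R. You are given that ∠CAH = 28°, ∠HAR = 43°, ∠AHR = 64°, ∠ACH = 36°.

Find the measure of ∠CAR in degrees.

1. ∠ARH = 73°  [△AHR]
2. ∠ACR = 36°  [H on ray CR]
3. ∠ARC = 73°  [H on ray RC]
4. ∠CAR = 71°  [△ACR]

∠CAR = 71°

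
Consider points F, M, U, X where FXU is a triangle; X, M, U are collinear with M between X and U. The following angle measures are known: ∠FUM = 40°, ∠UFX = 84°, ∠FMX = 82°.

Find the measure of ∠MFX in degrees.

1. ∠FUX = 40°  [M on ray UX]
2. ∠FXU = 56°  [△FXU]
3. ∠FXM = 56°  [M on ray XU]
4. ∠MFX = 42°  [△FXM]

∠MFX = 42°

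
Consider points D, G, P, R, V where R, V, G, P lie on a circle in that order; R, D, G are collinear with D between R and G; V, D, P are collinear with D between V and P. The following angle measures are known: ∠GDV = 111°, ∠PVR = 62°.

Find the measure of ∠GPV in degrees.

1. ∠PDR = 111°  [vertical angles at D]
2. ∠PGR = 62°  [same arc RP]
3. ∠GDP = 69°  [linear pair at D on RG]
4. ∠GPV = 49°  [△GDP]

∠GPV = 49°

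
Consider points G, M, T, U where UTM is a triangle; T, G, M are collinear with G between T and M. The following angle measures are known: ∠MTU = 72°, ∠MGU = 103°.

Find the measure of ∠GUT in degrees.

∠GUT = 31°

1. ∠GTU = 72°  [G on ray TM]
2. ∠TGU = 77°  [linear pair at G on TM]
3. ∠GUT = 31°  [△UTG]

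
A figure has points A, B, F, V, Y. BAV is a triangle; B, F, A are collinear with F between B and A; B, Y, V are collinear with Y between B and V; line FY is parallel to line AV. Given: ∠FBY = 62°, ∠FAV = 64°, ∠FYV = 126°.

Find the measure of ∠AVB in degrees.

1. ∠ABV = 62°  [F on BA, Y on BV]
2. ∠BAV = 64°  [F on ray AB]
3. ∠AVB = 54°  [△BAV]

∠AVB = 54°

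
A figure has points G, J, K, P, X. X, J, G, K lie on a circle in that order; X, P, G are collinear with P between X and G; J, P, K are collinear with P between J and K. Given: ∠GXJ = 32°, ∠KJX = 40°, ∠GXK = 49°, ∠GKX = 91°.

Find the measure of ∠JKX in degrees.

1. ∠JPX = 108°  [△XPJ]
2. ∠GJK = 49°  [same arc GK]
3. ∠GPJ = 72°  [linear pair at P on XG]
4. ∠JGX = 59°  [△JPG]
5. ∠JKX = 59°  [same arc XJ]

∠JKX = 59°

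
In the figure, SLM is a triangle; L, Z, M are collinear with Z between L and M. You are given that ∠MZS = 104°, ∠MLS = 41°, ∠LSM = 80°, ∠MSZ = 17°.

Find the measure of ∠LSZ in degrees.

1. ∠LZS = 76°  [linear pair at Z on LM]
2. ∠SLZ = 41°  [Z on ray LM]
3. ∠LSZ = 63°  [△SLZ]

∠LSZ = 63°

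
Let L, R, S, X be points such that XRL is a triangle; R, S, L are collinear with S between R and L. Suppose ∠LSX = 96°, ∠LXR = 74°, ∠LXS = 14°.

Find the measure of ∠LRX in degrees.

∠LRX = 36°

1. ∠SLX = 70°  [△XSL]
2. ∠RLX = 70°  [S on ray LR]
3. ∠LRX = 36°  [△XRL]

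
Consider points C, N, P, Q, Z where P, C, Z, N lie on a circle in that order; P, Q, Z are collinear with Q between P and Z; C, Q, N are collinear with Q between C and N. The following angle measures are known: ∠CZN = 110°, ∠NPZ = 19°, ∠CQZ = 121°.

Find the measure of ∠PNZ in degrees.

1. ∠NCZ = 19°  [same arc ZN]
2. ∠NQP = 121°  [vertical angles at Q]
3. ∠CNZ = 51°  [△CZN]
4. ∠NQZ = 59°  [linear pair at Q on PZ]
5. ∠NZP = 70°  [△ZQN]
6. ∠PNZ = 91°  [△PZN]

∠PNZ = 91°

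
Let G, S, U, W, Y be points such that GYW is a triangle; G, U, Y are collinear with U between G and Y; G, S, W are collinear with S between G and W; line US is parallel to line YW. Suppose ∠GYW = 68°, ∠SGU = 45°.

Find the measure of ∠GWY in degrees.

∠GWY = 67°

1. ∠GUS = 68°  [US∥YW, corresponding at U]
2. ∠GSU = 67°  [△GUS]
3. ∠GWY = 67°  [US∥YW, corresponding at S]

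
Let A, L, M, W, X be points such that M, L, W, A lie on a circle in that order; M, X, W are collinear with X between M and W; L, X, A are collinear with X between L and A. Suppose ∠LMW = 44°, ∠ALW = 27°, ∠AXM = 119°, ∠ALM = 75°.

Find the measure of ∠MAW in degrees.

1. ∠AMW = 27°  [same arc WA]
2. ∠AWM = 75°  [same arc MA]
3. ∠MAW = 78°  [△MWA]

∠MAW = 78°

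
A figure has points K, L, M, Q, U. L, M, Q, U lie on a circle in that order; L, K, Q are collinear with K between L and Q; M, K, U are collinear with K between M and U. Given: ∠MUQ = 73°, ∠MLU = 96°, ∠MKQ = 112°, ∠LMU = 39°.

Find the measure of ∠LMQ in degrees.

1. ∠MLQ = 73°  [same arc MQ]
2. ∠LUM = 45°  [△LMU]
3. ∠LQM = 45°  [same arc LM]
4. ∠LMQ = 62°  [△LMQ]

∠LMQ = 62°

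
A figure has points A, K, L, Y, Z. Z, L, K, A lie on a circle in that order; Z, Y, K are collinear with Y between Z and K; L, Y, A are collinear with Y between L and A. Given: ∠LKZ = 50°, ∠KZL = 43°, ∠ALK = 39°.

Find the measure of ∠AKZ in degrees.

∠AKZ = 48°

1. ∠KLZ = 87°  [△ZLK]
2. ∠AZK = 39°  [same arc KA]
3. ∠KAZ = 93°  [cyclic ZLKA, opposite ∠L+∠A]
4. ∠AKZ = 48°  [△ZKA]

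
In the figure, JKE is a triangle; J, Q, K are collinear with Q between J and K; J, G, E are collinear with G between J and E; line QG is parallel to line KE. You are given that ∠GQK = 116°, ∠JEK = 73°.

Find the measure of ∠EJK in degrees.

1. ∠GQJ = 64°  [linear pair at Q on JK]
2. ∠JGQ = 73°  [QG∥KE, corresponding at G]
3. ∠GJQ = 43°  [△JQG]
4. ∠EJK = 43°  [Q on JK, G on JE]

∠EJK = 43°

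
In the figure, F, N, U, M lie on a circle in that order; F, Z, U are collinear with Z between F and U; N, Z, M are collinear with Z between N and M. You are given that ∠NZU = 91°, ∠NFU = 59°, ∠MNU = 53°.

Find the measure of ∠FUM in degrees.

∠FUM = 32°

1. ∠FZM = 91°  [vertical angles at Z]
2. ∠NMU = 59°  [same arc NU]
3. ∠MZU = 89°  [linear pair at Z on FU]
4. ∠FUM = 32°  [△UZM]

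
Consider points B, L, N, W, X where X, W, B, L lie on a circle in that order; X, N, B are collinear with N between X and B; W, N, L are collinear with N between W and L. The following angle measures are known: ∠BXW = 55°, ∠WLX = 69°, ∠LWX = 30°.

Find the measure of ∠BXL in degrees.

∠BXL = 26°

1. ∠WNX = 95°  [△XNW]
2. ∠WBX = 69°  [same arc XW]
3. ∠BNW = 85°  [linear pair at N on XB]
4. ∠BWL = 26°  [△WNB]
5. ∠BXL = 26°  [same arc BL]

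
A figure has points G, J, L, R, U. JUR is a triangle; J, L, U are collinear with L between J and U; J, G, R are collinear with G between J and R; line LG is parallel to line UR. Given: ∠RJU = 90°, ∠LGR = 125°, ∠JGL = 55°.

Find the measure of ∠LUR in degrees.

∠LUR = 35°

1. ∠GJL = 90°  [L on JU, G on JR]
2. ∠GLJ = 35°  [△JLG]
3. ∠GLU = 145°  [linear pair at L on JU]
4. ∠LUR = 35°  [LG∥UR, co-interior at U–L]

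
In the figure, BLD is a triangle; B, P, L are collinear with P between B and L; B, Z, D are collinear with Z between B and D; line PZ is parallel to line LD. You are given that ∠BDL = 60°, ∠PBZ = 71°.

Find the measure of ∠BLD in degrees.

∠BLD = 49°

1. ∠BZP = 60°  [PZ∥LD, corresponding at Z]
2. ∠BPZ = 49°  [△BPZ]
3. ∠BLD = 49°  [PZ∥LD, corresponding at P]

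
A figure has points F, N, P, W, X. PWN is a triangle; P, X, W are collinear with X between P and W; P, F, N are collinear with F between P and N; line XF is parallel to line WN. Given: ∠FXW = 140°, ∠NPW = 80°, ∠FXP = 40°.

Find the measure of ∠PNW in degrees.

∠PNW = 60°

1. ∠FPX = 80°  [X on PW, F on PN]
2. ∠PFX = 60°  [△PXF]
3. ∠PNW = 60°  [XF∥WN, corresponding at F]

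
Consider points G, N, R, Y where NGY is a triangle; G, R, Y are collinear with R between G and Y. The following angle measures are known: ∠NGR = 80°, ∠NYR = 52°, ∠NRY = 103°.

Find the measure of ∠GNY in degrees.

∠GNY = 48°

1. ∠NGY = 80°  [R on ray GY]
2. ∠GYN = 52°  [R on ray YG]
3. ∠GNY = 48°  [△NGY]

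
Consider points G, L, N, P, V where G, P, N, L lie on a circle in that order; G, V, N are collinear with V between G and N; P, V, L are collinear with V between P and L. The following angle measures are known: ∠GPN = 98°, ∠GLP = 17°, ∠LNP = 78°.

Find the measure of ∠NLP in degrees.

∠NLP = 65°

1. ∠GNP = 17°  [same arc GP]
2. ∠NGP = 65°  [△GPN]
3. ∠NLP = 65°  [same arc PN]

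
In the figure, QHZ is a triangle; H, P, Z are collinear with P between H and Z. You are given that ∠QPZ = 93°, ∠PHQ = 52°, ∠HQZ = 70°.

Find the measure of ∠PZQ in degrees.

∠PZQ = 58°

1. ∠QHZ = 52°  [P on ray HZ]
2. ∠HZQ = 58°  [△QHZ]
3. ∠PZQ = 58°  [P on ray ZH]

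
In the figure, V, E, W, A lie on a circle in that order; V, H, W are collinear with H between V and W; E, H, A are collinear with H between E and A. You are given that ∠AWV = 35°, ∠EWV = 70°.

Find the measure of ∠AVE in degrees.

∠AVE = 75°

1. ∠AEV = 35°  [same arc VA]
2. ∠EAV = 70°  [same arc VE]
3. ∠AVE = 75°  [△VEA]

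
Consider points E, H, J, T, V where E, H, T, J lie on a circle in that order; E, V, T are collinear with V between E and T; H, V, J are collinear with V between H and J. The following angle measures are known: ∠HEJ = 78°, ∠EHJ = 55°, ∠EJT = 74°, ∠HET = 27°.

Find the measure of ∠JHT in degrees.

∠JHT = 51°

1. ∠HTJ = 102°  [cyclic EHTJ, opposite ∠E+∠T]
2. ∠HJT = 27°  [same arc HT]
3. ∠JHT = 51°  [△HTJ]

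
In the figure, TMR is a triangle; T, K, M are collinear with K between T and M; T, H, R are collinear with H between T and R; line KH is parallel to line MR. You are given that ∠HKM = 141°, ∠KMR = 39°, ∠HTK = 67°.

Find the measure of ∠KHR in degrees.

1. ∠HKT = 39°  [linear pair at K on TM]
2. ∠KHT = 74°  [△TKH]
3. ∠KHR = 106°  [linear pair at H on TR]

∠KHR = 106°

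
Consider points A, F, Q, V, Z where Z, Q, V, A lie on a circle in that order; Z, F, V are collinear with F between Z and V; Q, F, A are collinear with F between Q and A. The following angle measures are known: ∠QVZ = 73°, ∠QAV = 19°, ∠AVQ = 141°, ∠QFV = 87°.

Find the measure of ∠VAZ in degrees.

∠VAZ = 92°

1. ∠QAZ = 73°  [same arc ZQ]
2. ∠AZQ = 39°  [cyclic ZQVA, opposite ∠Z+∠V]
3. ∠AFZ = 87°  [vertical angles at F]
4. ∠AQZ = 68°  [△ZQA]
5. ∠AZV = 20°  [△ZFA]
6. ∠AVZ = 68°  [same arc ZA]
7. ∠VAZ = 92°  [△ZVA]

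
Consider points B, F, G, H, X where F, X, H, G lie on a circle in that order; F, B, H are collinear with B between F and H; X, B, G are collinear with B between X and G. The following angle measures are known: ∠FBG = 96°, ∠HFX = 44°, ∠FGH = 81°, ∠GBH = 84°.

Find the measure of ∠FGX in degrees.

1. ∠FXH = 99°  [cyclic FXHG, opposite ∠X+∠G]
2. ∠FHX = 37°  [△FXH]
3. ∠FGX = 37°  [same arc FX]

∠FGX = 37°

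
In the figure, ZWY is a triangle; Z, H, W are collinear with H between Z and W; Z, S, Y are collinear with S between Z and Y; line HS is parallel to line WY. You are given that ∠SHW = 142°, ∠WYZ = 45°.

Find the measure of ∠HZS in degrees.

∠HZS = 97°

1. ∠SHZ = 38°  [linear pair at H on ZW]
2. ∠HSZ = 45°  [HS∥WY, corresponding at S]
3. ∠HZS = 97°  [△ZHS]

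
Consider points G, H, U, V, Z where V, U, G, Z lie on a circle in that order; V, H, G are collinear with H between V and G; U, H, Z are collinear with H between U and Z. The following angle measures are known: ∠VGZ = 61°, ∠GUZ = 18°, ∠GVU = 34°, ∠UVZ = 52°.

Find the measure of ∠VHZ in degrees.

∠VHZ = 95°

1. ∠VUZ = 61°  [same arc VZ]
2. ∠GVZ = 18°  [same arc GZ]
3. ∠UZV = 67°  [△VUZ]
4. ∠VHZ = 95°  [△VHZ]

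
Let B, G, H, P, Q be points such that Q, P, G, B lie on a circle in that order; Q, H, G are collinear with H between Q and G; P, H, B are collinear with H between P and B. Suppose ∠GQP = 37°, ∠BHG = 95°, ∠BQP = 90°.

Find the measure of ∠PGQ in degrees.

∠PGQ = 42°

1. ∠GBP = 37°  [same arc PG]
2. ∠PHQ = 95°  [vertical angles at H]
3. ∠BGP = 90°  [cyclic QPGB, opposite ∠Q+∠G]
4. ∠BPG = 53°  [△PGB]
5. ∠GHP = 85°  [linear pair at H on QG]
6. ∠PGQ = 42°  [△PHG]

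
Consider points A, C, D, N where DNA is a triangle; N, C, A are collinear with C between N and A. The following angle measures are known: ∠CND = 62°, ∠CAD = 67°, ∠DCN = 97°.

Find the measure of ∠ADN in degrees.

1. ∠AND = 62°  [C on ray NA]
2. ∠DAN = 67°  [C on ray AN]
3. ∠ADN = 51°  [△DNA]

∠ADN = 51°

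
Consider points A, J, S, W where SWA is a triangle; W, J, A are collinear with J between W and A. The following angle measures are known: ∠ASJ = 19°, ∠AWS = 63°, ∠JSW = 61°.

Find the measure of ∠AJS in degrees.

1. ∠JWS = 63°  [J on ray WA]
2. ∠SJW = 56°  [△SWJ]
3. ∠AJS = 124°  [linear pair at J on WA]

∠AJS = 124°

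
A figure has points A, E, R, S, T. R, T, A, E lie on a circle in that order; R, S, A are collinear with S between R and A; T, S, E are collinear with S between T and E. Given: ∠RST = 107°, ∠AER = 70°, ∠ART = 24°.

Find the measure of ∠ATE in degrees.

1. ∠AST = 73°  [linear pair at S on RA]
2. ∠ATR = 110°  [cyclic RTAE, opposite ∠T+∠E]
3. ∠RAT = 46°  [△RTA]
4. ∠ATE = 61°  [△TSA]

∠ATE = 61°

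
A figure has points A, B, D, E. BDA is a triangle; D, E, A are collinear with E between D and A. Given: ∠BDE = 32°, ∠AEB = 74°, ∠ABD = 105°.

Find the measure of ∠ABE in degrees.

∠ABE = 63°

1. ∠ADB = 32°  [E on ray DA]
2. ∠BAD = 43°  [△BDA]
3. ∠BAE = 43°  [E on ray AD]
4. ∠ABE = 63°  [△BEA]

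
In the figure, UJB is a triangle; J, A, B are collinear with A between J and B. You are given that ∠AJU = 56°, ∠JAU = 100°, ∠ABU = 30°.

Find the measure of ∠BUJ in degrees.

1. ∠BJU = 56°  [A on ray JB]
2. ∠JBU = 30°  [A on ray BJ]
3. ∠BUJ = 94°  [△UJB]

∠BUJ = 94°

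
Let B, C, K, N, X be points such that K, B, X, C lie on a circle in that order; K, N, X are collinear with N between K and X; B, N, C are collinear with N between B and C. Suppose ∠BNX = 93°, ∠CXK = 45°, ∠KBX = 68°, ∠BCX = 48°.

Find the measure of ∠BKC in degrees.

∠BKC = 71°

1. ∠CNK = 93°  [vertical angles at N]
2. ∠CBK = 45°  [same arc KC]
3. ∠KCX = 112°  [cyclic KBXC, opposite ∠B+∠C]
4. ∠CKX = 23°  [△KXC]
5. ∠BCK = 64°  [△KNC]
6. ∠BKC = 71°  [△KBC]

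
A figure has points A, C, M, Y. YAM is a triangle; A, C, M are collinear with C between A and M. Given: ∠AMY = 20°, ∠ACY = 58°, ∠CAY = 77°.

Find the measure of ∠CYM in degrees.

1. ∠CMY = 20°  [C on ray MA]
2. ∠MCY = 122°  [linear pair at C on AM]
3. ∠CYM = 38°  [△YCM]

∠CYM = 38°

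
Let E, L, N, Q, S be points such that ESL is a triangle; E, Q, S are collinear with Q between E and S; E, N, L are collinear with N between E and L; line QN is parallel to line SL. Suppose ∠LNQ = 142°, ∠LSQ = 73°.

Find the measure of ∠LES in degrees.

∠LES = 69°

1. ∠ENQ = 38°  [linear pair at N on EL]
2. ∠ESL = 73°  [Q on ray SE]
3. ∠ELS = 38°  [QN∥SL, corresponding at N]
4. ∠LES = 69°  [△ESL]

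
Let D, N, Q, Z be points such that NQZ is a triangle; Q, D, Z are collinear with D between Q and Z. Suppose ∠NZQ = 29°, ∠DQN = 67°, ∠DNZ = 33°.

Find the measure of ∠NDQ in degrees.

1. ∠DZN = 29°  [D on ray ZQ]
2. ∠NDZ = 118°  [△NDZ]
3. ∠NDQ = 62°  [linear pair at D on QZ]

∠NDQ = 62°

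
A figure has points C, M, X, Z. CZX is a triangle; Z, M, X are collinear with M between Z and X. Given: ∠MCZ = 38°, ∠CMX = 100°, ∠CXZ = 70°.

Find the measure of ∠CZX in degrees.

∠CZX = 62°

1. ∠CMZ = 80°  [linear pair at M on ZX]
2. ∠CZM = 62°  [△CZM]
3. ∠CZX = 62°  [M on ray ZX]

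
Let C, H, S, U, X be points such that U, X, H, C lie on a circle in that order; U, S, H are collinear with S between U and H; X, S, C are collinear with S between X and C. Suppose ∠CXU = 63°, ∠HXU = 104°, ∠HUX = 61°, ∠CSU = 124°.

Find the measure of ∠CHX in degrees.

1. ∠UHX = 15°  [△UXH]
2. ∠HCX = 61°  [same arc XH]
3. ∠HSX = 124°  [vertical angles at S]
4. ∠CXH = 41°  [△XSH]
5. ∠CHX = 78°  [△XHC]

∠CHX = 78°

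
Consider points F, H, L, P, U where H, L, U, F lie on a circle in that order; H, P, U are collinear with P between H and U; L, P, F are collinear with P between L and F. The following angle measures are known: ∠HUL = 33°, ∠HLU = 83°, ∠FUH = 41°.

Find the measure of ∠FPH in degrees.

1. ∠HFL = 33°  [same arc HL]
2. ∠HFU = 97°  [cyclic HLUF, opposite ∠L+∠F]
3. ∠FHU = 42°  [△HUF]
4. ∠FPH = 105°  [△HPF]

∠FPH = 105°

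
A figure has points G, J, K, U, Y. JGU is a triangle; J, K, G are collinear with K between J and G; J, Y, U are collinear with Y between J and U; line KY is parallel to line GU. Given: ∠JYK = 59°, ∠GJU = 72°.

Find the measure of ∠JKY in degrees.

1. ∠GUJ = 59°  [KY∥GU, corresponding at Y]
2. ∠JGU = 49°  [△JGU]
3. ∠JKY = 49°  [KY∥GU, corresponding at K]

∠JKY = 49°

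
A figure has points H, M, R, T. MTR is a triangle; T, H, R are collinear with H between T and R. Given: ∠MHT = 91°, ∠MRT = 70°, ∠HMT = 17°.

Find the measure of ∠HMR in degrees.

1. ∠MHR = 89°  [linear pair at H on TR]
2. ∠HRM = 70°  [H on ray RT]
3. ∠HMR = 21°  [△MHR]

∠HMR = 21°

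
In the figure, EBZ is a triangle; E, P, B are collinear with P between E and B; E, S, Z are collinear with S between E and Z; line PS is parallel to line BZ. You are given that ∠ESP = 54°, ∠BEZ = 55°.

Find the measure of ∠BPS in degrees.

1. ∠BZE = 54°  [PS∥BZ, corresponding at S]
2. ∠EBZ = 71°  [△EBZ]
3. ∠EPS = 71°  [PS∥BZ, corresponding at P]
4. ∠BPS = 109°  [linear pair at P on EB]

∠BPS = 109°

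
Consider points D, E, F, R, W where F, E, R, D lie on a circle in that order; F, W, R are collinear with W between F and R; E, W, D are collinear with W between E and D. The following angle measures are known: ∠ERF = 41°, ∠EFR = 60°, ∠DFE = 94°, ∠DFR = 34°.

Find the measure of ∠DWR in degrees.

∠DWR = 75°

1. ∠EDF = 41°  [same arc FE]
2. ∠DWF = 105°  [△FWD]
3. ∠DWR = 75°  [linear pair at W on FR]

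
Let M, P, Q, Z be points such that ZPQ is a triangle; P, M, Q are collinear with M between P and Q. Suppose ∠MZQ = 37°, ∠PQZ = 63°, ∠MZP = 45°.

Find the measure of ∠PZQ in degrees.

1. ∠MQZ = 63°  [M on ray QP]
2. ∠QMZ = 80°  [△ZMQ]
3. ∠PMZ = 100°  [linear pair at M on PQ]
4. ∠MPZ = 35°  [△ZPM]
5. ∠QPZ = 35°  [M on ray PQ]
6. ∠PZQ = 82°  [△ZPQ]

∠PZQ = 82°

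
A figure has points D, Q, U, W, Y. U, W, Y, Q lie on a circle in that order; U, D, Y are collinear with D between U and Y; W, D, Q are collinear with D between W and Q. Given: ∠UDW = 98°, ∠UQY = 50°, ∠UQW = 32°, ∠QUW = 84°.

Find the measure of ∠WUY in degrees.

1. ∠UWY = 130°  [cyclic UWYQ, opposite ∠W+∠Q]
2. ∠UYW = 32°  [same arc UW]
3. ∠WUY = 18°  [△UWY]

∠WUY = 18°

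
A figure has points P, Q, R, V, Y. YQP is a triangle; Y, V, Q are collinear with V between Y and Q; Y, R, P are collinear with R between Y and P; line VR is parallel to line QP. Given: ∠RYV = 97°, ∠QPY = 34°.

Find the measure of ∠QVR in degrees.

∠QVR = 131°

1. ∠PYQ = 97°  [V on YQ, R on YP]
2. ∠PQY = 49°  [△YQP]
3. ∠RVY = 49°  [VR∥QP, corresponding at V]
4. ∠QVR = 131°  [linear pair at V on YQ]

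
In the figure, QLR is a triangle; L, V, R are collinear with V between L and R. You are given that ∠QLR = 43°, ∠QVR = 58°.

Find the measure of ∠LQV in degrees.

∠LQV = 15°

1. ∠QLV = 43°  [V on ray LR]
2. ∠LVQ = 122°  [linear pair at V on LR]
3. ∠LQV = 15°  [△QLV]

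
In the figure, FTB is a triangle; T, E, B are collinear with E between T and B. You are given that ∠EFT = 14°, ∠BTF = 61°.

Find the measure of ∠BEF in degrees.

∠BEF = 75°

1. ∠ETF = 61°  [E on ray TB]
2. ∠FET = 105°  [△FTE]
3. ∠BEF = 75°  [linear pair at E on TB]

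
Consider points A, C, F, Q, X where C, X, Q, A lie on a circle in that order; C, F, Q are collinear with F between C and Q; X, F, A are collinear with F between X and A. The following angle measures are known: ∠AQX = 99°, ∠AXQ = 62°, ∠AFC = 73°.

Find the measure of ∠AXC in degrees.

1. ∠ACX = 81°  [cyclic CXQA, opposite ∠C+∠Q]
2. ∠ACQ = 62°  [same arc QA]
3. ∠CAX = 45°  [△CFA]
4. ∠AXC = 54°  [△CXA]

∠AXC = 54°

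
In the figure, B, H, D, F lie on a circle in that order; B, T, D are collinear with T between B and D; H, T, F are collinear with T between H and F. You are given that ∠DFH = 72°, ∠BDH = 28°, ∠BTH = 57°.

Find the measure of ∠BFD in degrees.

1. ∠DBH = 72°  [same arc HD]
2. ∠BHD = 80°  [△BHD]
3. ∠BFD = 100°  [cyclic BHDF, opposite ∠H+∠F]

∠BFD = 100°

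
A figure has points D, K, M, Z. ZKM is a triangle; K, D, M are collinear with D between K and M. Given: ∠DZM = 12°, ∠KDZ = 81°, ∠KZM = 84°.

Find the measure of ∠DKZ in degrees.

1. ∠MDZ = 99°  [linear pair at D on KM]
2. ∠DMZ = 69°  [△ZDM]
3. ∠KMZ = 69°  [D on ray MK]
4. ∠MKZ = 27°  [△ZKM]
5. ∠DKZ = 27°  [D on ray KM]

∠DKZ = 27°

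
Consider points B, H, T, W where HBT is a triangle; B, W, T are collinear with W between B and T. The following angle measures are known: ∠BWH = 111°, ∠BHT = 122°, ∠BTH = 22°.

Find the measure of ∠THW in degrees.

1. ∠HWT = 69°  [linear pair at W on BT]
2. ∠HTW = 22°  [W on ray TB]
3. ∠THW = 89°  [△HWT]

∠THW = 89°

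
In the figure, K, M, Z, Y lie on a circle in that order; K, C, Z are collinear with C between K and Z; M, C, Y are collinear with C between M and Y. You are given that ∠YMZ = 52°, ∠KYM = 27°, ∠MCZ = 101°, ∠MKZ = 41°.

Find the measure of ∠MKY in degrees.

1. ∠KCM = 79°  [linear pair at C on KZ]
2. ∠KMY = 60°  [△KCM]
3. ∠MKY = 93°  [△KMY]

∠MKY = 93°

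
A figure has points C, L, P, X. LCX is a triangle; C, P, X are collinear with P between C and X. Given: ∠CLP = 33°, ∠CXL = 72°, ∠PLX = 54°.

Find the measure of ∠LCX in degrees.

∠LCX = 21°

1. ∠LXP = 72°  [P on ray XC]
2. ∠LPX = 54°  [△LPX]
3. ∠CPL = 126°  [linear pair at P on CX]
4. ∠LCP = 21°  [△LCP]
5. ∠LCX = 21°  [P on ray CX]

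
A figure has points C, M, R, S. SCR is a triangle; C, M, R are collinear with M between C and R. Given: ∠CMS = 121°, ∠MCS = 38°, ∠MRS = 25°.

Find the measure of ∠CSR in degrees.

1. ∠RCS = 38°  [M on ray CR]
2. ∠CRS = 25°  [M on ray RC]
3. ∠CSR = 117°  [△SCR]

∠CSR = 117°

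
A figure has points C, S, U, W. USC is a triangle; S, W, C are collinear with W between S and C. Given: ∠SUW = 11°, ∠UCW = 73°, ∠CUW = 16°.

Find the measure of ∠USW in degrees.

1. ∠CWU = 91°  [△UWC]
2. ∠SWU = 89°  [linear pair at W on SC]
3. ∠USW = 80°  [△USW]

∠USW = 80°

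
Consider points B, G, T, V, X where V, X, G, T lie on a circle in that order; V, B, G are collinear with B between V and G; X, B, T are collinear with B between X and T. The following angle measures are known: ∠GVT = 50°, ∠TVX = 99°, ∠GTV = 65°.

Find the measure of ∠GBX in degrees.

1. ∠GXT = 50°  [same arc GT]
2. ∠TGV = 65°  [△VGT]
3. ∠TGX = 81°  [cyclic VXGT, opposite ∠V+∠G]
4. ∠GTX = 49°  [△XGT]
5. ∠TXV = 65°  [same arc VT]
6. ∠GVX = 49°  [same arc XG]
7. ∠VBX = 66°  [△VBX]
8. ∠GBX = 114°  [linear pair at B on VG]

∠GBX = 114°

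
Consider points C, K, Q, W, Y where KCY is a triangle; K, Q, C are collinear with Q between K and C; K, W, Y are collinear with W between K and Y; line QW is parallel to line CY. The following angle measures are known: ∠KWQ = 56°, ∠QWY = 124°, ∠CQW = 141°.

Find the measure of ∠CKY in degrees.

1. ∠KQW = 39°  [linear pair at Q on KC]
2. ∠QKW = 85°  [△KQW]
3. ∠CKY = 85°  [Q on KC, W on KY]

∠CKY = 85°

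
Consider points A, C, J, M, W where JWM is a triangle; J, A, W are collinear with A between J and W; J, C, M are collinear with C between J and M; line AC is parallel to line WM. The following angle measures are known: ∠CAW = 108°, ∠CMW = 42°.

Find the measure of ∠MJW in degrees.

1. ∠CAJ = 72°  [linear pair at A on JW]
2. ∠JMW = 42°  [C on ray MJ]
3. ∠JWM = 72°  [AC∥WM, corresponding at A]
4. ∠MJW = 66°  [△JWM]

∠MJW = 66°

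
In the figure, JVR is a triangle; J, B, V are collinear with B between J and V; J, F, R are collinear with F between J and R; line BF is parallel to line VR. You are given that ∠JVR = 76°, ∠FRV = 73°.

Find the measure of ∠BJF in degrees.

1. ∠JRV = 73°  [F on ray RJ]
2. ∠RJV = 31°  [△JVR]
3. ∠BJF = 31°  [B on JV, F on JR]

∠BJF = 31°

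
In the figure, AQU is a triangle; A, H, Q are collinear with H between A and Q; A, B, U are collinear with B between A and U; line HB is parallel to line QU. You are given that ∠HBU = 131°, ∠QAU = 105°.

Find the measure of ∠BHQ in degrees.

∠BHQ = 154°

1. ∠ABH = 49°  [linear pair at B on AU]
2. ∠BAH = 105°  [H on AQ, B on AU]
3. ∠AHB = 26°  [△AHB]
4. ∠BHQ = 154°  [linear pair at H on AQ]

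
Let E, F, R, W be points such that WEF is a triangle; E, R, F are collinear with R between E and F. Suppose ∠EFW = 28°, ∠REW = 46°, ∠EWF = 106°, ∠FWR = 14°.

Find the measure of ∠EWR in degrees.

∠EWR = 92°

1. ∠RFW = 28°  [R on ray FE]
2. ∠FRW = 138°  [△WRF]
3. ∠ERW = 42°  [linear pair at R on EF]
4. ∠EWR = 92°  [△WER]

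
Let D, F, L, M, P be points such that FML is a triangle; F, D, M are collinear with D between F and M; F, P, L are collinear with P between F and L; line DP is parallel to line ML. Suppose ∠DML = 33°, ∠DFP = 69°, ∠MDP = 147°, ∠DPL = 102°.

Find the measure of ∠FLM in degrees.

∠FLM = 78°

1. ∠FML = 33°  [D on ray MF]
2. ∠LFM = 69°  [D on FM, P on FL]
3. ∠FLM = 78°  [△FML]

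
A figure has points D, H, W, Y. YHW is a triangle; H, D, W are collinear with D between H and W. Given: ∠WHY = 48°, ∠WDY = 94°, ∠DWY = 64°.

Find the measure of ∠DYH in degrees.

1. ∠DHY = 48°  [D on ray HW]
2. ∠HDY = 86°  [linear pair at D on HW]
3. ∠DYH = 46°  [△YHD]

∠DYH = 46°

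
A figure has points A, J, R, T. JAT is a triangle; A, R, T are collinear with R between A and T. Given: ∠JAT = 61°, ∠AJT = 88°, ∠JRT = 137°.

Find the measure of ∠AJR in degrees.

∠AJR = 76°

1. ∠JAR = 61°  [R on ray AT]
2. ∠ARJ = 43°  [linear pair at R on AT]
3. ∠AJR = 76°  [△JAR]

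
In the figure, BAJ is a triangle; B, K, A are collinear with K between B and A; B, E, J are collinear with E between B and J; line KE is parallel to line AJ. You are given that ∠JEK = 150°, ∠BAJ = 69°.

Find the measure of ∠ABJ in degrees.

1. ∠BEK = 30°  [linear pair at E on BJ]
2. ∠BKE = 69°  [KE∥AJ, corresponding at K]
3. ∠EBK = 81°  [△BKE]
4. ∠ABJ = 81°  [K on BA, E on BJ]

∠ABJ = 81°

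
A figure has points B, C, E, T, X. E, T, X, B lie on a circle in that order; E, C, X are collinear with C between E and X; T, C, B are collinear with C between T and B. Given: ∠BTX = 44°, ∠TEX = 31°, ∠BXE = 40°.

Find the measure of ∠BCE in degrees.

∠BCE = 71°

1. ∠TBX = 31°  [same arc TX]
2. ∠BCX = 109°  [△XCB]
3. ∠BCE = 71°  [linear pair at C on EX]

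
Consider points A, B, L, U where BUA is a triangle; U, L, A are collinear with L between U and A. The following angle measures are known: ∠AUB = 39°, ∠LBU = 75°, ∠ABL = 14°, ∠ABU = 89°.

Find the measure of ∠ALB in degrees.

1. ∠BUL = 39°  [L on ray UA]
2. ∠BLU = 66°  [△BUL]
3. ∠ALB = 114°  [linear pair at L on UA]

∠ALB = 114°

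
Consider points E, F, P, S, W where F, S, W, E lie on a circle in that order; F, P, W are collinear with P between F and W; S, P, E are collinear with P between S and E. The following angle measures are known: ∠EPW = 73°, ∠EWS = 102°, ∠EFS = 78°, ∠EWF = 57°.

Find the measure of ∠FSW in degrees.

∠FSW = 85°

1. ∠FPS = 73°  [vertical angles at P]
2. ∠SEW = 50°  [△WPE]
3. ∠ESW = 28°  [△SWE]
4. ∠ESF = 57°  [same arc FE]
5. ∠SPW = 107°  [linear pair at P on FW]
6. ∠SFW = 50°  [△FPS]
7. ∠FWS = 45°  [△SPW]
8. ∠FSW = 85°  [△FSW]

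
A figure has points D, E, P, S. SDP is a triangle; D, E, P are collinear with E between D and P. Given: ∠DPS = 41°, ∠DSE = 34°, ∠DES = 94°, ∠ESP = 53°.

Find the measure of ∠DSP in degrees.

1. ∠EDS = 52°  [△SDE]
2. ∠PDS = 52°  [E on ray DP]
3. ∠DSP = 87°  [△SDP]

∠DSP = 87°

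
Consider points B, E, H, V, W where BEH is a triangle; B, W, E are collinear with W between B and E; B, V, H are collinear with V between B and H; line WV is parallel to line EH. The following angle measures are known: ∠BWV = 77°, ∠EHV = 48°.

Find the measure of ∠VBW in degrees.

1. ∠BEH = 77°  [WV∥EH, corresponding at W]
2. ∠BHE = 48°  [V on ray HB]
3. ∠EBH = 55°  [△BEH]
4. ∠VBW = 55°  [W on BE, V on BH]

∠VBW = 55°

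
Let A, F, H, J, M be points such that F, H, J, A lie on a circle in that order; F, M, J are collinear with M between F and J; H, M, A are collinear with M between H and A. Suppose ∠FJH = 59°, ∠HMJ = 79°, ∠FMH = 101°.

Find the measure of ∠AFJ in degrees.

∠AFJ = 42°

1. ∠FAH = 59°  [same arc FH]
2. ∠AMF = 79°  [vertical angles at M]
3. ∠AFJ = 42°  [△FMA]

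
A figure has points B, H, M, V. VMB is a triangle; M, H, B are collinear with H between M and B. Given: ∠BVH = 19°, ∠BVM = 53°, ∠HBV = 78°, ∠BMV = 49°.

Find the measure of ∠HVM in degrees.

1. ∠BHV = 83°  [△VHB]
2. ∠HMV = 49°  [H on ray MB]
3. ∠MHV = 97°  [linear pair at H on MB]
4. ∠HVM = 34°  [△VMH]

∠HVM = 34°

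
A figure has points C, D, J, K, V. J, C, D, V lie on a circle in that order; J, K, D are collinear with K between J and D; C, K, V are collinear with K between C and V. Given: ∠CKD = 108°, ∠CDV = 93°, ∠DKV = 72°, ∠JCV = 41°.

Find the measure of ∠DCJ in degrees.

1. ∠CKJ = 72°  [linear pair at K on JD]
2. ∠CJV = 87°  [cyclic JCDV, opposite ∠J+∠D]
3. ∠CVJ = 52°  [△JCV]
4. ∠CJD = 67°  [△JKC]
5. ∠CDJ = 52°  [same arc JC]
6. ∠DCJ = 61°  [△JCD]

∠DCJ = 61°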